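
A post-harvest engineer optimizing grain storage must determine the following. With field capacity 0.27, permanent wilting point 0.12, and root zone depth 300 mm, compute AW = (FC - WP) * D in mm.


AW = (FC - WP) * D
   = (0.27 - 0.12) * 300
   = 0.15 * 300
   = 45 mm


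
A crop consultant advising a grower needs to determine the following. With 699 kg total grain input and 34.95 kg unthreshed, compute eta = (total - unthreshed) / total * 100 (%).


eta = (total - unthreshed) / total * 100
    = (699 - 34.95) / 699 * 100
    = 664.05 / 699 * 100
    = 95%


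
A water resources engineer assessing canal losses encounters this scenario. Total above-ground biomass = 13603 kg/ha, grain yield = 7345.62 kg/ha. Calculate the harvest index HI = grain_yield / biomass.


HI = grain_yield / biomass
   = 7345.62 / 13603
   = 0.54


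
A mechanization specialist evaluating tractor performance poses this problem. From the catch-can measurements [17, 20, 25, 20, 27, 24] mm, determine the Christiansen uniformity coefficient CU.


xbar = 133 / 6 = 22.167
sum|xi - xbar| = 19
CU = 100 * (1 - 19 / (6 * 22.167))
   = 100 * (1 - 0.1429)
   = 85.71%


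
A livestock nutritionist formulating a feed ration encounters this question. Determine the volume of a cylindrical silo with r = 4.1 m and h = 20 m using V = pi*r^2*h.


V = pi * r^2 * h
  = pi * 4.1^2 * 20
  = pi * 16.81 * 20
  = 1056.20 m^3


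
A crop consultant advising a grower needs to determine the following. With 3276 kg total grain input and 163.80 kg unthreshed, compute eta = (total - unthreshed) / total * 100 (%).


eta = (total - unthreshed) / total * 100
    = (3276 - 163.80) / 3276 * 100
    = 3112.20 / 3276 * 100
    = 95%


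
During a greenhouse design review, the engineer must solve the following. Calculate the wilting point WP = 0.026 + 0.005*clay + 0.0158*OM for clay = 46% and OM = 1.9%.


WP = 0.026 + 0.005*46 + 0.0158*1.9
   = 0.026 + 0.2300 + 0.0300
   = 0.2860


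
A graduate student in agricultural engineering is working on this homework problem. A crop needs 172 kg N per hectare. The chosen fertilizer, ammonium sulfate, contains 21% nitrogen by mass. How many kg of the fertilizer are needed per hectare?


Rate = N_required / (N_content / 100)
     = 172 / (21 / 100)
     = 172 / 0.21
     = 819.05 kg/ha


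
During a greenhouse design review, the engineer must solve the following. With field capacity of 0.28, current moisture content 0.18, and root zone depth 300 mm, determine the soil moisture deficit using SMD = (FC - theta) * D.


SMD = (FC - theta) * D
    = (0.28 - 0.18) * 300
    = 0.100 * 300
    = 30 mm


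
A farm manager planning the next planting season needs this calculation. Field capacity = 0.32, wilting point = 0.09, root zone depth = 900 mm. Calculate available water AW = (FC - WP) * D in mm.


AW = (FC - WP) * D
   = (0.32 - 0.09) * 900
   = 0.23 * 900
   = 207 mm


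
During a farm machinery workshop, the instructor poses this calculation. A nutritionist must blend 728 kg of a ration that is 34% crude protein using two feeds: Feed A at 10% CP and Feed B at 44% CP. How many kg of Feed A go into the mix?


parts_A = CP_b - target = 44 - 34 = 10
parts_B = target - CP_a = 34 - 10 = 24
total_parts = 10 + 24 = 34
Feed A = 728 * 10 / 34 = 214.12 kg
Feed B = 728 * 24 / 34 = 513.88 kg

214.12 kg


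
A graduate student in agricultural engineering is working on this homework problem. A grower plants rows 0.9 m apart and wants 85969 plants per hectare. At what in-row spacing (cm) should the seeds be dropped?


spacing = 10000 / (row_sp * density)
        = 10000 / (0.9 * 85969)
        = 10000 / 77372.10
        = 0.12925 m = 12.92 cm


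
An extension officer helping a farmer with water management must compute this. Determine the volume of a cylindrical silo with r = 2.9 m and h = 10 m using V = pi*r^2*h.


V = pi * r^2 * h
  = pi * 2.9^2 * 10
  = pi * 8.41 * 10
  = 264.21 m^3


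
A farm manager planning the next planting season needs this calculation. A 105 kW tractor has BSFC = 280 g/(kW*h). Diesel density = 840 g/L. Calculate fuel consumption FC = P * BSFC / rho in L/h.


FC = P * BSFC / rho_fuel
   = 105 * 280 / 840
   = 29400 / 840
   = 35 L/h


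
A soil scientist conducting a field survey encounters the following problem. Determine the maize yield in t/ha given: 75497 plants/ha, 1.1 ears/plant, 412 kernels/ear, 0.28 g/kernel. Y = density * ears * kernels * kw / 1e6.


Y = density * ears * kernels * kw
  = 75497 * 1.1 * 412 * 0.28 g/ha
  = 9580267.31 g/ha
  = 9580.27 kg/ha = 9.58 t/ha


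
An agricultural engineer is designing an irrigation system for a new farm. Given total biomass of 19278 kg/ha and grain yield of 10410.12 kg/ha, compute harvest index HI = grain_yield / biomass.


HI = grain_yield / biomass
   = 10410.12 / 19278
   = 0.54


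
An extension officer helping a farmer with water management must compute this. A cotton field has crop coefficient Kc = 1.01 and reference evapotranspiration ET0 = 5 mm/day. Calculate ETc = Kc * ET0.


ETc = Kc * ET0
    = 1.01 * 5
    = 5.05 mm/day


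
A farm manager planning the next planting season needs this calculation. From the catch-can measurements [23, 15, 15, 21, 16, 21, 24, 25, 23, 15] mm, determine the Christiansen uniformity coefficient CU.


xbar = 198 / 10 = 19.800
sum|xi - xbar| = 36.400
CU = 100 * (1 - 36.400 / (10 * 19.800))
   = 100 * (1 - 0.1838)
   = 81.62%


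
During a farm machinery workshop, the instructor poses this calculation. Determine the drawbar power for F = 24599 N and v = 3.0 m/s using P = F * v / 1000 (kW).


P = F * v / 1000
  = 24599 * 3.0 / 1000
  = 73797 / 1000
  = 73.80 kW


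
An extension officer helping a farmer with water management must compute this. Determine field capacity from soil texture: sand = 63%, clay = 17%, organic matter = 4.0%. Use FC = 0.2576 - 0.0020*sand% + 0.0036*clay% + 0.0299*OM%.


FC = 0.2576 - 0.0020*63 + 0.0036*17 + 0.0299*4.0
   = 0.2576 - 0.1260 + 0.0612 + 0.1196
   = 0.3124


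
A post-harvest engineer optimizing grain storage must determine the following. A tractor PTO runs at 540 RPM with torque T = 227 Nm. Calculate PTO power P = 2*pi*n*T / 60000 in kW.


P = 2*pi*n*T / 60000
  = 2*pi * 540 * 227 / 60000
  = 770192.85 / 60000
  = 12.84 kW


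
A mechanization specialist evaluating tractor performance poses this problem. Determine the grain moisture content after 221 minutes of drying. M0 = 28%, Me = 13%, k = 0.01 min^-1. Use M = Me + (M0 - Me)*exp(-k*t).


M = Me + (M0 - Me) * e^(-k*t)
  = 13 + (28 - 13) * e^(-0.01*221)
  = 13 + 15 * e^(-2.210)
  = 13 + 15 * 0.10970
  = 13 + 1.6455
  = 14.65%


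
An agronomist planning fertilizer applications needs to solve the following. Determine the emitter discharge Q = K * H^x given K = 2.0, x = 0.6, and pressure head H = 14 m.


Q = K * H^x
  = 2.0 * 14^0.6
  = 2.0 * 4.8717
  = 9.74 L/h


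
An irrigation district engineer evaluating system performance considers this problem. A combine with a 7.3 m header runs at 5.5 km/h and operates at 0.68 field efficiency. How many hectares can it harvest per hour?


C = w * v * eta_f / 10
  = 7.3 * 5.5 * 0.68 / 10
  = 27.30 / 10
  = 2.73 ha/h


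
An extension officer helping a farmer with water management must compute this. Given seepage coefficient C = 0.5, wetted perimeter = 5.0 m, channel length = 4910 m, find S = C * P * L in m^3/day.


S = C * P * L
  = 0.5 * 5.0 * 4910
  = 12275 m^3/day


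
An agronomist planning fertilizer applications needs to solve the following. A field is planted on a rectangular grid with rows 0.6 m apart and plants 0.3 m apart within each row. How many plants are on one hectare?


D = 10000 / (row_sp * plant_sp)
  = 10000 / (0.6 * 0.3)
  = 10000 / 0.1800
  = 55555.56 plants/ha


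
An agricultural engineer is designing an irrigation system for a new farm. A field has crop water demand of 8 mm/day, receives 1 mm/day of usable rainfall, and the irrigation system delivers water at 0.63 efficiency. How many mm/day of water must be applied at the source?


IWR = (ETc - Pe) / Ea
    = (8 - 1) / 0.63
    = 7 / 0.63
    = 11.11 mm/day


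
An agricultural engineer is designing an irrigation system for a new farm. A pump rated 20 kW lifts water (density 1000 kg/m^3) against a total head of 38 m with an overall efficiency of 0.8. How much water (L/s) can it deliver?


Q = (P * 1000 * eta) / (rho * g * H)
  = (20 * 1000 * 0.8) / (1000 * 9.81 * 38)
  = 16000 / 372780
  = 0.04292 m^3/s = 42.92 L/s


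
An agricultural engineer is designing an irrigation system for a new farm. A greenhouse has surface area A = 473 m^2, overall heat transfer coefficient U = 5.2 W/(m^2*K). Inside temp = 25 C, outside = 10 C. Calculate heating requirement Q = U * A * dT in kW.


dT = 25 - (10) = 15 K
Q = U * A * dT
  = 5.2 * 473 * 15
  = 36894 W = 36.89 kW


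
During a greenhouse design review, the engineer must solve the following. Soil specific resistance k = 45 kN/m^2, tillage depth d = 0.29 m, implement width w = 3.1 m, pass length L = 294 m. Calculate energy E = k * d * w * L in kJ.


E = k * d * w * L
  = 45 * 0.29 * 3.1 * 294
  = 11893.77 kJ


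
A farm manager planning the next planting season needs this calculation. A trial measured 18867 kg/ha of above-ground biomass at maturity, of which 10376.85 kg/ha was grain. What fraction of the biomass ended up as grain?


HI = grain_yield / biomass
   = 10376.85 / 18867
   = 0.55


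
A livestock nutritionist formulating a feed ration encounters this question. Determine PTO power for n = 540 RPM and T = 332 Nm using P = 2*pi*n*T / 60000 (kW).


P = 2*pi*n*T / 60000
  = 2*pi * 540 * 332 / 60000
  = 1126449.46 / 60000
  = 18.77 kW


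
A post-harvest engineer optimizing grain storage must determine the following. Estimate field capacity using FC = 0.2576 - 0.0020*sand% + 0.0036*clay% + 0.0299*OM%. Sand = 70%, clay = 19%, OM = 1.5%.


FC = 0.2576 - 0.0020*70 + 0.0036*19 + 0.0299*1.5
   = 0.2576 - 0.1400 + 0.0684 + 0.0449
   = 0.2309


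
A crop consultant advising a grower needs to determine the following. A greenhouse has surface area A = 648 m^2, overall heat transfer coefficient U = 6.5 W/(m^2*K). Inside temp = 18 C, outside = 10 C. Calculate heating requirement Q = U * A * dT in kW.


dT = 18 - (10) = 8 K
Q = U * A * dT
  = 6.5 * 648 * 8
  = 33696 W = 33.70 kW


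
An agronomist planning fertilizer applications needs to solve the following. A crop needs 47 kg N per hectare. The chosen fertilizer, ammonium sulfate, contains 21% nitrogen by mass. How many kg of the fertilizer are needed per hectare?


Rate = N_required / (N_content / 100)
     = 47 / (21 / 100)
     = 47 / 0.21
     = 223.81 kg/ha


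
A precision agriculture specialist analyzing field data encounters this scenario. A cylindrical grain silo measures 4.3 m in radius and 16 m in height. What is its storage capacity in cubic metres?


V = pi * r^2 * h
  = pi * 4.3^2 * 16
  = pi * 18.49 * 16
  = 929.41 m^3


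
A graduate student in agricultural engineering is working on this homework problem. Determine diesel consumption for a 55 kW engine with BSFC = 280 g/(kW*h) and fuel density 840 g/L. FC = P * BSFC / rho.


FC = P * BSFC / rho_fuel
   = 55 * 280 / 840
   = 15400 / 840
   = 18.33 L/h


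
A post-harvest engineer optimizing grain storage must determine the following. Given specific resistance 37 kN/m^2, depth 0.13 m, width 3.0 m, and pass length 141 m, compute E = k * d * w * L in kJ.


E = k * d * w * L
  = 37 * 0.13 * 3.0 * 141
  = 2034.63 kJ


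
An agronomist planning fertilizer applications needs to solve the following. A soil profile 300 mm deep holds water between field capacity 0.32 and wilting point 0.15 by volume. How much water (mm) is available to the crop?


AW = (FC - WP) * D
   = (0.32 - 0.15) * 300
   = 0.17 * 300
   = 51 mm


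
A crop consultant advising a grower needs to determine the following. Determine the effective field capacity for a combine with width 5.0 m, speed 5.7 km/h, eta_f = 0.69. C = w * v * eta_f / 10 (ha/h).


C = w * v * eta_f / 10
  = 5.0 * 5.7 * 0.69 / 10
  = 19.67 / 10
  = 1.97 ha/h


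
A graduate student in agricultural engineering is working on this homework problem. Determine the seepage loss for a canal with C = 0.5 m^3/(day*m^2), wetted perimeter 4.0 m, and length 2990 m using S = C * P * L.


S = C * P * L
  = 0.5 * 4.0 * 2990
  = 5980 m^3/day


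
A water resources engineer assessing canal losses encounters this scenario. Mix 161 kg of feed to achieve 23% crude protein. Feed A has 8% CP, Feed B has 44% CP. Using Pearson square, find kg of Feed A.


parts_A = CP_b - target = 44 - 23 = 21
parts_B = target - CP_a = 23 - 8 = 15
total_parts = 21 + 15 = 36
Feed A = 161 * 21 / 36 = 93.92 kg
Feed B = 161 * 15 / 36 = 67.08 kg

93.92 kg


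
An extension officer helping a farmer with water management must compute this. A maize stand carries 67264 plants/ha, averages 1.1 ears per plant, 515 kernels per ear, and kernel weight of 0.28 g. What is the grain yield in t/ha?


Y = density * ears * kernels * kw
  = 67264 * 1.1 * 515 * 0.28 g/ha
  = 10669415.68 g/ha
  = 10669.42 kg/ha = 10.67 t/ha


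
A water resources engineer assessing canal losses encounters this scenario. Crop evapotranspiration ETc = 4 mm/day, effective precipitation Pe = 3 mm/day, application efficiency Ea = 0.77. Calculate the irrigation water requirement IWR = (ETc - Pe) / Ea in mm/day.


IWR = (ETc - Pe) / Ea
    = (4 - 3) / 0.77
    = 1 / 0.77
    = 1.30 mm/day


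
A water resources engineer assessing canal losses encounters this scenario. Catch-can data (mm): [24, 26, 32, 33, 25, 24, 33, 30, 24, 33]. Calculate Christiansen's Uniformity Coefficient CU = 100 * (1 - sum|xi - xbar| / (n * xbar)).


xbar = 284 / 10 = 28.400
sum|xi - xbar| = 38
CU = 100 * (1 - 38 / (10 * 28.400))
   = 100 * (1 - 0.1338)
   = 86.62%


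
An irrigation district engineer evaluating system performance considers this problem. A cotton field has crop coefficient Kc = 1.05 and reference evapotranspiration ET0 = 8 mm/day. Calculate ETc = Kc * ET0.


ETc = Kc * ET0
    = 1.05 * 8
    = 8.40 mm/day


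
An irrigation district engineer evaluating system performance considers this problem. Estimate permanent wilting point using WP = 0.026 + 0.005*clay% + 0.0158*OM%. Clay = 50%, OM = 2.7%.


WP = 0.026 + 0.005*50 + 0.0158*2.7
   = 0.026 + 0.2500 + 0.0427
   = 0.3187


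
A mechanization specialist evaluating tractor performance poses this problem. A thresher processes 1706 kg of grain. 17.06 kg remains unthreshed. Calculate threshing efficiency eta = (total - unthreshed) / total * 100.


eta = (total - unthreshed) / total * 100
    = (1706 - 17.06) / 1706 * 100
    = 1688.94 / 1706 * 100
    = 99%


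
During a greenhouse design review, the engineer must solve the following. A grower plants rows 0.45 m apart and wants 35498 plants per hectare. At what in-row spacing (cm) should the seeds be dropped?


spacing = 10000 / (row_sp * density)
        = 10000 / (0.45 * 35498)
        = 10000 / 15974.10
        = 0.62601 m = 62.60 cm


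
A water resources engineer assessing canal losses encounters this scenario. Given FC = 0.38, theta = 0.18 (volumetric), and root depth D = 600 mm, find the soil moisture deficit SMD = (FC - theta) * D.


SMD = (FC - theta) * D
    = (0.38 - 0.18) * 600
    = 0.200 * 600
    = 120 mm


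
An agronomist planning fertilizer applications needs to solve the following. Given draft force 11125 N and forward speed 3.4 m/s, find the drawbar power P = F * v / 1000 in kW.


P = F * v / 1000
  = 11125 * 3.4 / 1000
  = 37825 / 1000
  = 37.83 kW


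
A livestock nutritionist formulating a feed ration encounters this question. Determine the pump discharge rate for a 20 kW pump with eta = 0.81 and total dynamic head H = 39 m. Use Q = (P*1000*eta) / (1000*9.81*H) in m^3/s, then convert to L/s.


Q = (P * 1000 * eta) / (rho * g * H)
  = (20 * 1000 * 0.81) / (1000 * 9.81 * 39)
  = 16200 / 382590
  = 0.04234 m^3/s = 42.34 L/s


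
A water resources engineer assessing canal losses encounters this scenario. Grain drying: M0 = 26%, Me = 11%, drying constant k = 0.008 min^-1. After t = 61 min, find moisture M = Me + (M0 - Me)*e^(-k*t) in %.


M = Me + (M0 - Me) * e^(-k*t)
  = 11 + (26 - 11) * e^(-0.008*61)
  = 11 + 15 * e^(-0.488)
  = 11 + 15 * 0.61385
  = 11 + 9.2078
  = 20.21%


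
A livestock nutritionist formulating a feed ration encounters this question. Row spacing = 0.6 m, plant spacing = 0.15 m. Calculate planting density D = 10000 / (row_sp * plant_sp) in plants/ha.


D = 10000 / (row_sp * plant_sp)
  = 10000 / (0.6 * 0.15)
  = 10000 / 0.0900
  = 111111.11 plants/ha


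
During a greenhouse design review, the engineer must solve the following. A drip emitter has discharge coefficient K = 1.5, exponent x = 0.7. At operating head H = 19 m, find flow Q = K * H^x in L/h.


Q = K * H^x
  = 1.5 * 19^0.7
  = 1.5 * 7.8547
  = 11.78 L/h


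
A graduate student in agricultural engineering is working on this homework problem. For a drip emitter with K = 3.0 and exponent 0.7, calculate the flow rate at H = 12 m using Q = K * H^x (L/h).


Q = K * H^x
  = 3.0 * 12^0.7
  = 3.0 * 5.6941
  = 17.08 L/h


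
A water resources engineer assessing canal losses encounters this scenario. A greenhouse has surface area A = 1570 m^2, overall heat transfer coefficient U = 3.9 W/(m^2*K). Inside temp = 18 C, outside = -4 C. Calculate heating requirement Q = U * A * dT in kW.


dT = 18 - (-4) = 22 K
Q = U * A * dT
  = 3.9 * 1570 * 22
  = 134706 W = 134.71 kW


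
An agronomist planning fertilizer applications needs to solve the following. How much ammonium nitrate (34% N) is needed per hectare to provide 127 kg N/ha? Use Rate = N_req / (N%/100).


Rate = N_required / (N_content / 100)
     = 127 / (34 / 100)
     = 127 / 0.34
     = 373.53 kg/ha


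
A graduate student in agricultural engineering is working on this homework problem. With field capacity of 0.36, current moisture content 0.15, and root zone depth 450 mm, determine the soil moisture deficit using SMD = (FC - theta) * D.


SMD = (FC - theta) * D
    = (0.36 - 0.15) * 450
    = 0.210 * 450
    = 94.50 mm


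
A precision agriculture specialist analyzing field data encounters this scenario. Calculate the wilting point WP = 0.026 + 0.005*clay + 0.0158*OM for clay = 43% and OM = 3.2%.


WP = 0.026 + 0.005*43 + 0.0158*3.2
   = 0.026 + 0.2150 + 0.0506
   = 0.2916


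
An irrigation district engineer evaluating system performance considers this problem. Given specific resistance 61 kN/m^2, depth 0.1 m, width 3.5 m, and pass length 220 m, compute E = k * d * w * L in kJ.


E = k * d * w * L
  = 61 * 0.1 * 3.5 * 220
  = 4697 kJ


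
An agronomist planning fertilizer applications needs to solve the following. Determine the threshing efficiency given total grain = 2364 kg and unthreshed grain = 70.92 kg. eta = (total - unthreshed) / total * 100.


eta = (total - unthreshed) / total * 100
    = (2364 - 70.92) / 2364 * 100
    = 2293.08 / 2364 * 100
    = 97%


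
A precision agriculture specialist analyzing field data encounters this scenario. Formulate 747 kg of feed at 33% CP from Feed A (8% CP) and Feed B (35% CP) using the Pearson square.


parts_A = CP_b - target = 35 - 33 = 2
parts_B = target - CP_a = 33 - 8 = 25
total_parts = 2 + 25 = 27
Feed A = 747 * 2 / 27 = 55.33 kg
Feed B = 747 * 25 / 27 = 691.67 kg

55.33 kg


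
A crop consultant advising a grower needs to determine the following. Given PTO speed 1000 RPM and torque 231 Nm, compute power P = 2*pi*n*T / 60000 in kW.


P = 2*pi*n*T / 60000
  = 2*pi * 1000 * 231 / 60000
  = 1451415.81 / 60000
  = 24.19 kW


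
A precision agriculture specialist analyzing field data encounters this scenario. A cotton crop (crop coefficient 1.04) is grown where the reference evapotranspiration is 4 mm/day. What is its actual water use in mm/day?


ETc = Kc * ET0
    = 1.04 * 4
    = 4.16 mm/day


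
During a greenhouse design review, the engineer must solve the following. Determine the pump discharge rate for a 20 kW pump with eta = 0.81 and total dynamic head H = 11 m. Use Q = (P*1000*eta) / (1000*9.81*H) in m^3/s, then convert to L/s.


Q = (P * 1000 * eta) / (rho * g * H)
  = (20 * 1000 * 0.81) / (1000 * 9.81 * 11)
  = 16200 / 107910
  = 0.15013 m^3/s = 150.13 L/s


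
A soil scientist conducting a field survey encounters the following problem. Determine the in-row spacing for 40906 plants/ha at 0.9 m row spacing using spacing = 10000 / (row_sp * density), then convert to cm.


spacing = 10000 / (row_sp * density)
        = 10000 / (0.9 * 40906)
        = 10000 / 36815.40
        = 0.27163 m = 27.16 cm


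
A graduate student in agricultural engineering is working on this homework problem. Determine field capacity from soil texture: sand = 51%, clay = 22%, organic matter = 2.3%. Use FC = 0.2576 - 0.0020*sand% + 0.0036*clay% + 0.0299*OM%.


FC = 0.2576 - 0.0020*51 + 0.0036*22 + 0.0299*2.3
   = 0.2576 - 0.1020 + 0.0792 + 0.0688
   = 0.3036


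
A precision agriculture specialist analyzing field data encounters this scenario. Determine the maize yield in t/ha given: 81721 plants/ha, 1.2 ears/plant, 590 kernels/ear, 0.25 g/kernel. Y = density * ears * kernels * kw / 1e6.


Y = density * ears * kernels * kw
  = 81721 * 1.2 * 590 * 0.25 g/ha
  = 14464617 g/ha
  = 14464.62 kg/ha = 14.46 t/ha


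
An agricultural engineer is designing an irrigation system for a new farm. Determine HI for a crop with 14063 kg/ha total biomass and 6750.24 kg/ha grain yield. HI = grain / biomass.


HI = grain_yield / biomass
   = 6750.24 / 14063
   = 0.48


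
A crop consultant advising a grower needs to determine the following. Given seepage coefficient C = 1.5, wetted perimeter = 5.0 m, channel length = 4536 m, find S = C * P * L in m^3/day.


S = C * P * L
  = 1.5 * 5.0 * 4536
  = 34020 m^3/day


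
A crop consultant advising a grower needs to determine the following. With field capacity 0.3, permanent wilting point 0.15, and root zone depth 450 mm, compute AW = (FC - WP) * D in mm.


AW = (FC - WP) * D
   = (0.3 - 0.15) * 450
   = 0.15 * 450
   = 67.50 mm


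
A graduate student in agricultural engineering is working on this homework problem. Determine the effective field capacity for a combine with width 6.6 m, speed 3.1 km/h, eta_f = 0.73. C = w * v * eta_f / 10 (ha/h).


C = w * v * eta_f / 10
  = 6.6 * 3.1 * 0.73 / 10
  = 14.94 / 10
  = 1.49 ha/h


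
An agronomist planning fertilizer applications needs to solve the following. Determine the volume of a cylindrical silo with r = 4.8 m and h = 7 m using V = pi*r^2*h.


V = pi * r^2 * h
  = pi * 4.8^2 * 7
  = pi * 23.04 * 7
  = 506.68 m^3


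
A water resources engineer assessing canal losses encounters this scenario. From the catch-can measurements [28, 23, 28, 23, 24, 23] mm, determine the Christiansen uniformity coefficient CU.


xbar = 149 / 6 = 24.833
sum|xi - xbar| = 12.667
CU = 100 * (1 - 12.667 / (6 * 24.833))
   = 100 * (1 - 0.0850)
   = 91.50%


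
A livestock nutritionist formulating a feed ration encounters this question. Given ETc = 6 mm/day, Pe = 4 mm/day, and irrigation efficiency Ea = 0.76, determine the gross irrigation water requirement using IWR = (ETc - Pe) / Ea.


IWR = (ETc - Pe) / Ea
    = (6 - 4) / 0.76
    = 2 / 0.76
    = 2.63 mm/day


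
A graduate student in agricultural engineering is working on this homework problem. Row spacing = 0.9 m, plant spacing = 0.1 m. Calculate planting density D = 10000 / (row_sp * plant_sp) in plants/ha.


D = 10000 / (row_sp * plant_sp)
  = 10000 / (0.9 * 0.1)
  = 10000 / 0.0900
  = 111111.11 plants/ha


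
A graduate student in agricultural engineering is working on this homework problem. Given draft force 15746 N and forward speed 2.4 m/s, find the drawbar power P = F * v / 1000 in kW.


P = F * v / 1000
  = 15746 * 2.4 / 1000
  = 37790.40 / 1000
  = 37.79 kW


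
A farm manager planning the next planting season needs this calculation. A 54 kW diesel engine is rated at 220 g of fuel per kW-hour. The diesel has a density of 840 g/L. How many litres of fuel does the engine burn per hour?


FC = P * BSFC / rho_fuel
   = 54 * 220 / 840
   = 11880 / 840
   = 14.14 L/h


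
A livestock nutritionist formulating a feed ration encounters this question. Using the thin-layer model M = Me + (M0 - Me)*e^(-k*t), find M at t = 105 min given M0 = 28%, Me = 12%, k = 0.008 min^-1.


M = Me + (M0 - Me) * e^(-k*t)
  = 12 + (28 - 12) * e^(-0.008*105)
  = 12 + 16 * e^(-0.840)
  = 12 + 16 * 0.43171
  = 12 + 6.9074
  = 18.91%


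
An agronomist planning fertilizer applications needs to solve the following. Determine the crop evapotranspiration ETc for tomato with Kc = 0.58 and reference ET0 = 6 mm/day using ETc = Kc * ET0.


ETc = Kc * ET0
    = 0.58 * 6
    = 3.48 mm/day


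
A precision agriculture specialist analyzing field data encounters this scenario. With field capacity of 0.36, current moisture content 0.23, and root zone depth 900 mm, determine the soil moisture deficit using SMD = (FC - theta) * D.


SMD = (FC - theta) * D
    = (0.36 - 0.23) * 900
    = 0.130 * 900
    = 117 mm


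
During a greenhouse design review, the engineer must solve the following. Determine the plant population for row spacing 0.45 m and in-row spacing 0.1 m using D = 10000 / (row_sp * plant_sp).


D = 10000 / (row_sp * plant_sp)
  = 10000 / (0.45 * 0.1)
  = 10000 / 0.0450
  = 222222.22 plants/ha


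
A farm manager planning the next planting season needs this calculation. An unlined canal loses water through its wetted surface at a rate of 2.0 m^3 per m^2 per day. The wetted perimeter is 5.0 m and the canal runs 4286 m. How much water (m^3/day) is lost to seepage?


S = C * P * L
  = 2.0 * 5.0 * 4286
  = 42860 m^3/day


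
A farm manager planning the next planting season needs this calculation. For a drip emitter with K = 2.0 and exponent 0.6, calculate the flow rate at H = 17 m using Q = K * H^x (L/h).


Q = K * H^x
  = 2.0 * 17^0.6
  = 2.0 * 5.4736
  = 10.95 L/h


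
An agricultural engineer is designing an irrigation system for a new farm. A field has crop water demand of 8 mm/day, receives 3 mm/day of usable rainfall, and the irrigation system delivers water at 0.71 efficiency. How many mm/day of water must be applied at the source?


IWR = (ETc - Pe) / Ea
    = (8 - 3) / 0.71
    = 5 / 0.71
    = 7.04 mm/day


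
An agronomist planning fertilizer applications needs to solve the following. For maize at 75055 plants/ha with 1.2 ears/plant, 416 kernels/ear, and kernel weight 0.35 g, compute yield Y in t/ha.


Y = density * ears * kernels * kw
  = 75055 * 1.2 * 416 * 0.35 g/ha
  = 13113609.60 g/ha
  = 13113.61 kg/ha = 13.11 t/ha


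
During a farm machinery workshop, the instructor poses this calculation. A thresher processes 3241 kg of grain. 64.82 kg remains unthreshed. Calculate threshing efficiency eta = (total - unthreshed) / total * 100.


eta = (total - unthreshed) / total * 100
    = (3241 - 64.82) / 3241 * 100
    = 3176.18 / 3241 * 100
    = 98%


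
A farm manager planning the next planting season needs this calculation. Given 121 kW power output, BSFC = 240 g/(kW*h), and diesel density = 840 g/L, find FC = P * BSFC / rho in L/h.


FC = P * BSFC / rho_fuel
   = 121 * 240 / 840
   = 29040 / 840
   = 34.57 L/h


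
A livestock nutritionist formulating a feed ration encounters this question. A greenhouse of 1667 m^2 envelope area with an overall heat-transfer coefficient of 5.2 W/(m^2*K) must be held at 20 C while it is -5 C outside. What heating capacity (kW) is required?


dT = 20 - (-5) = 25 K
Q = U * A * dT
  = 5.2 * 1667 * 25
  = 216710 W = 216.71 kW


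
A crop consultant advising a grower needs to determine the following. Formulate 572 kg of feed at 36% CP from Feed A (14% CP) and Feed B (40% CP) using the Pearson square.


parts_A = CP_b - target = 40 - 36 = 4
parts_B = target - CP_a = 36 - 14 = 22
total_parts = 4 + 22 = 26
Feed A = 572 * 4 / 26 = 88 kg
Feed B = 572 * 22 / 26 = 484 kg

88 kg


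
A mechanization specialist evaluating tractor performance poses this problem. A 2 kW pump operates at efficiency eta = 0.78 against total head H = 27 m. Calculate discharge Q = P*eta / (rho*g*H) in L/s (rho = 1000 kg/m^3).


Q = (P * 1000 * eta) / (rho * g * H)
  = (2 * 1000 * 0.78) / (1000 * 9.81 * 27)
  = 1560 / 264870
  = 0.00589 m^3/s = 5.89 L/s


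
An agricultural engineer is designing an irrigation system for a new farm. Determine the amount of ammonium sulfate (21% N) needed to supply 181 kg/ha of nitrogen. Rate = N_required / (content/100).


Rate = N_required / (N_content / 100)
     = 181 / (21 / 100)
     = 181 / 0.21
     = 861.90 kg/ha


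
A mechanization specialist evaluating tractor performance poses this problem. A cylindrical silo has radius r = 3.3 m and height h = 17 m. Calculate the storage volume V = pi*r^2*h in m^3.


V = pi * r^2 * h
  = pi * 3.3^2 * 17
  = pi * 10.89 * 17
  = 581.60 m^3


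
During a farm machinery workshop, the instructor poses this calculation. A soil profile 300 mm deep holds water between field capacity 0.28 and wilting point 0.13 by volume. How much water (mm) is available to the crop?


AW = (FC - WP) * D
   = (0.28 - 0.13) * 300
   = 0.15 * 300
   = 45 mm


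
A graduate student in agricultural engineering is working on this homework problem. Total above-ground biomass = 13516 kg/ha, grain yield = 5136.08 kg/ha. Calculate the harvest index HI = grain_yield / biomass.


HI = grain_yield / biomass
   = 5136.08 / 13516
   = 0.38


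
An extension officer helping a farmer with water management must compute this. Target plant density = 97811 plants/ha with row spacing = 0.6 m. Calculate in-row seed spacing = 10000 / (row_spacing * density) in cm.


spacing = 10000 / (row_sp * density)
        = 10000 / (0.6 * 97811)
        = 10000 / 58686.60
        = 0.17040 m = 17.04 cm


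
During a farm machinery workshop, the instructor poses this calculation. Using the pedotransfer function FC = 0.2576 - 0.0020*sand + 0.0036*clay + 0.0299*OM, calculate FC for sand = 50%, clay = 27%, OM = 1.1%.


FC = 0.2576 - 0.0020*50 + 0.0036*27 + 0.0299*1.1
   = 0.2576 - 0.1000 + 0.0972 + 0.0329
   = 0.2877


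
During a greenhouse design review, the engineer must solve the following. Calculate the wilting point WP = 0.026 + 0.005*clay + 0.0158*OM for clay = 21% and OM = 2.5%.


WP = 0.026 + 0.005*21 + 0.0158*2.5
   = 0.026 + 0.1050 + 0.0395
   = 0.1705


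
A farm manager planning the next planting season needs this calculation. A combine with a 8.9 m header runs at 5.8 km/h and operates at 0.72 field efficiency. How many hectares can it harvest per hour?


C = w * v * eta_f / 10
  = 8.9 * 5.8 * 0.72 / 10
  = 37.17 / 10
  = 3.72 ha/h


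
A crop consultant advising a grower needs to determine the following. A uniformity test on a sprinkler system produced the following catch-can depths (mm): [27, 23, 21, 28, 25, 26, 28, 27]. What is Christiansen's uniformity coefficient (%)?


xbar = 205 / 8 = 25.625
sum|xi - xbar| = 15.750
CU = 100 * (1 - 15.750 / (8 * 25.625))
   = 100 * (1 - 0.0768)
   = 92.32%


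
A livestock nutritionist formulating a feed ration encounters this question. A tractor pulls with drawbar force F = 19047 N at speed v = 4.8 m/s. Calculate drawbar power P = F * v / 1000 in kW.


P = F * v / 1000
  = 19047 * 4.8 / 1000
  = 91425.60 / 1000
  = 91.43 kW


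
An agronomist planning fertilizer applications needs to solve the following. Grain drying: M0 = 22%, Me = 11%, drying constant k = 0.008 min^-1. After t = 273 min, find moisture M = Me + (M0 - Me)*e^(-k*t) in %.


M = Me + (M0 - Me) * e^(-k*t)
  = 11 + (22 - 11) * e^(-0.008*273)
  = 11 + 11 * e^(-2.184)
  = 11 + 11 * 0.11259
  = 11 + 1.2385
  = 12.24%


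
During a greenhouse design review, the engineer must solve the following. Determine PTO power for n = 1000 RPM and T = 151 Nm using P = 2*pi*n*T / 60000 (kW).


P = 2*pi*n*T / 60000
  = 2*pi * 1000 * 151 / 60000
  = 948760.98 / 60000
  = 15.81 kW


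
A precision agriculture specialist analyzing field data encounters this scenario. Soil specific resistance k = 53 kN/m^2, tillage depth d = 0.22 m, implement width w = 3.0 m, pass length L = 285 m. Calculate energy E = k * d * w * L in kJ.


E = k * d * w * L
  = 53 * 0.22 * 3.0 * 285
  = 9969.30 kJ


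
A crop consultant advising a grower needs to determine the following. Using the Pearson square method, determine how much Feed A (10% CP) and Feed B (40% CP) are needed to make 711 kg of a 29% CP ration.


parts_A = CP_b - target = 40 - 29 = 11
parts_B = target - CP_a = 29 - 10 = 19
total_parts = 11 + 19 = 30
Feed A = 711 * 11 / 30 = 260.70 kg
Feed B = 711 * 19 / 30 = 450.30 kg

260.70 kg


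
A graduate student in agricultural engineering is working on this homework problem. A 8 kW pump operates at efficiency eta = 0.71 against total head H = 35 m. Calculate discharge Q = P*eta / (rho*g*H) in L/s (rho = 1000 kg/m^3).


Q = (P * 1000 * eta) / (rho * g * H)
  = (8 * 1000 * 0.71) / (1000 * 9.81 * 35)
  = 5680 / 343350
  = 0.01654 m^3/s = 16.54 L/s


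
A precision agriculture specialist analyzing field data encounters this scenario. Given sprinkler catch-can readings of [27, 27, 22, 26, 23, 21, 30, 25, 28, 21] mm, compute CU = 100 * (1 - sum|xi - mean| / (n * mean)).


xbar = 250 / 10 = 25
sum|xi - xbar| = 26
CU = 100 * (1 - 26 / (10 * 25))
   = 100 * (1 - 0.1040)
   = 89.60%


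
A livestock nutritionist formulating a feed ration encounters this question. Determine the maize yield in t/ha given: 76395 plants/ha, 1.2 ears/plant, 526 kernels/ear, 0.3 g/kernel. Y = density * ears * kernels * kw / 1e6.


Y = density * ears * kernels * kw
  = 76395 * 1.2 * 526 * 0.3 g/ha
  = 14466157.20 g/ha
  = 14466.16 kg/ha = 14.47 t/ha


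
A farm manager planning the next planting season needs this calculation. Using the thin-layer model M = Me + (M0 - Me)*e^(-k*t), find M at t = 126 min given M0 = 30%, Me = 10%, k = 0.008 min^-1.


M = Me + (M0 - Me) * e^(-k*t)
  = 10 + (30 - 10) * e^(-0.008*126)
  = 10 + 20 * e^(-1.008)
  = 10 + 20 * 0.36495
  = 10 + 7.2990
  = 17.30%


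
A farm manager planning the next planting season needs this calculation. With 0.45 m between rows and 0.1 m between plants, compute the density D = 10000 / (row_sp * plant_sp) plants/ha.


D = 10000 / (row_sp * plant_sp)
  = 10000 / (0.45 * 0.1)
  = 10000 / 0.0450
  = 222222.22 plants/ha


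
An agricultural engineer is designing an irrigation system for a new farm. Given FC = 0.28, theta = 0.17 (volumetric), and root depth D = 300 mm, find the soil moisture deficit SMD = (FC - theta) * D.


SMD = (FC - theta) * D
    = (0.28 - 0.17) * 300
    = 0.110 * 300
    = 33 mm


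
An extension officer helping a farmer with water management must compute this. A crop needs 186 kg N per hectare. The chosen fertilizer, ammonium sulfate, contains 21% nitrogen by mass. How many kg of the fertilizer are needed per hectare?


Rate = N_required / (N_content / 100)
     = 186 / (21 / 100)
     = 186 / 0.21
     = 885.71 kg/ha


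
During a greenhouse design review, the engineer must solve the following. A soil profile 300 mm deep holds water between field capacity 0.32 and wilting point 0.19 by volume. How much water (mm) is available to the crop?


AW = (FC - WP) * D
   = (0.32 - 0.19) * 300
   = 0.13 * 300
   = 39 mm


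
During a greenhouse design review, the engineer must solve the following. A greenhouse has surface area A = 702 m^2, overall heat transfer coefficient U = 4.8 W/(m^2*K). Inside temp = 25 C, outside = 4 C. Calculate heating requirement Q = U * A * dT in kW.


dT = 25 - (4) = 21 K
Q = U * A * dT
  = 4.8 * 702 * 21
  = 70761.60 W = 70.76 kW


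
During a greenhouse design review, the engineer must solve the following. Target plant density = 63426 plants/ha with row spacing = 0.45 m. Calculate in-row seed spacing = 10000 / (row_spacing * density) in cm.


spacing = 10000 / (row_sp * density)
        = 10000 / (0.45 * 63426)
        = 10000 / 28541.70
        = 0.35036 m = 35.04 cm


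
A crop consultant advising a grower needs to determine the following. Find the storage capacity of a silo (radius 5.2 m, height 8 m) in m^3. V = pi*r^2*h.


V = pi * r^2 * h
  = pi * 5.2^2 * 8
  = pi * 27.04 * 8
  = 679.59 m^3


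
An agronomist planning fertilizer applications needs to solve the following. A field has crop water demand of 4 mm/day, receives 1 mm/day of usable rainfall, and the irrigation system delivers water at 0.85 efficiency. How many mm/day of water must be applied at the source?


IWR = (ETc - Pe) / Ea
    = (4 - 1) / 0.85
    = 3 / 0.85
    = 3.53 mm/day


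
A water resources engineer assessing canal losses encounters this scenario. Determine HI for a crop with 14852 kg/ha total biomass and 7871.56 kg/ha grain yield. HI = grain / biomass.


HI = grain_yield / biomass
   = 7871.56 / 14852
   = 0.53


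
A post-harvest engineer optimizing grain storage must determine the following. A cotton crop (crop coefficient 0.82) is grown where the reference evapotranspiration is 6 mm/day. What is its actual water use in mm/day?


ETc = Kc * ET0
    = 0.82 * 6
    = 4.92 mm/day


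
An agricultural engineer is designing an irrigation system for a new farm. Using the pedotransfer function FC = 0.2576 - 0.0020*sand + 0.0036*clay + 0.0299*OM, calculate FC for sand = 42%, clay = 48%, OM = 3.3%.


FC = 0.2576 - 0.0020*42 + 0.0036*48 + 0.0299*3.3
   = 0.2576 - 0.0840 + 0.1728 + 0.0987
   = 0.4451


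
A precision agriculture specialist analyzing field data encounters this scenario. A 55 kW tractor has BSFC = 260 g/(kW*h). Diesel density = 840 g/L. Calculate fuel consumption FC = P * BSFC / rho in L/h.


FC = P * BSFC / rho_fuel
   = 55 * 260 / 840
   = 14300 / 840
   = 17.02 L/h


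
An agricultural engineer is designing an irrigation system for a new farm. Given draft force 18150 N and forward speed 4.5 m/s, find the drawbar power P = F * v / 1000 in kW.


P = F * v / 1000
  = 18150 * 4.5 / 1000
  = 81675 / 1000
  = 81.68 kW


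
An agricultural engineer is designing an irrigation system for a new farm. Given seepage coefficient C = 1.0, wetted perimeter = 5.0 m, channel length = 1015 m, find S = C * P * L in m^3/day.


S = C * P * L
  = 1.0 * 5.0 * 1015
  = 5075 m^3/day


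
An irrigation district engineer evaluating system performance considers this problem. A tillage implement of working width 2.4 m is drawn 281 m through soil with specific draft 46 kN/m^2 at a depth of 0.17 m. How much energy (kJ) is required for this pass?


E = k * d * w * L
  = 46 * 0.17 * 2.4 * 281
  = 5273.81 kJ


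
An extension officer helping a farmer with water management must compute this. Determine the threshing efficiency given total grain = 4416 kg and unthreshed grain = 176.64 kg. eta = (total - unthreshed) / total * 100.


eta = (total - unthreshed) / total * 100
    = (4416 - 176.64) / 4416 * 100
    = 4239.36 / 4416 * 100
    = 96%


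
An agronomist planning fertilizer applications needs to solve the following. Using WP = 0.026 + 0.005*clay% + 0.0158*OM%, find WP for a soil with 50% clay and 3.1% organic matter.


WP = 0.026 + 0.005*50 + 0.0158*3.1
   = 0.026 + 0.2500 + 0.0490
   = 0.3250


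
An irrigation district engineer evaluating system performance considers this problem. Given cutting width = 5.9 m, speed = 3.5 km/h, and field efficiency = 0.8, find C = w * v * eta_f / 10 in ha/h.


C = w * v * eta_f / 10
  = 5.9 * 3.5 * 0.8 / 10
  = 16.52 / 10
  = 1.65 ha/h


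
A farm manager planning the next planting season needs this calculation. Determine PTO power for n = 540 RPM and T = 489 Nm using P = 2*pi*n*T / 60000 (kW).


P = 2*pi*n*T / 60000
  = 2*pi * 540 * 489 / 60000
  = 1659137.91 / 60000
  = 27.65 kW
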